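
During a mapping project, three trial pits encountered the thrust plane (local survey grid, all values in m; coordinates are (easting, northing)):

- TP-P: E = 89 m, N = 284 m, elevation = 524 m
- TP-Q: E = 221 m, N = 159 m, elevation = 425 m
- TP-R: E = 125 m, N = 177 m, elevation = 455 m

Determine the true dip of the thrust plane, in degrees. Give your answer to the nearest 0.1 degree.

31.4°

Let the plane be z = a·E + b·N + c.
TP-Q−TP-P: 132a − 125b = −99;  TP-R−TP-P: 36a − 107b = −69.
Solving gives a = −0.20449, b = 0.57606.
Gradient magnitude |∇z| = √(a² + b²) = √(0.04182 + 0.33184) = 0.61128.
True dip = arctan(0.61128) = 31.4°, dipping toward SSE (azimuth ≈ 160°).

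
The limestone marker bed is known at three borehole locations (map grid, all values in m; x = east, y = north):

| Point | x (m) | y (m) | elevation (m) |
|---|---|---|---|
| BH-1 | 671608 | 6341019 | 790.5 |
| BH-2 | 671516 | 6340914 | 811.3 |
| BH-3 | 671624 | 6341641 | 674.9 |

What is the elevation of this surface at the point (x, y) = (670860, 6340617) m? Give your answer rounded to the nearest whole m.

Let the plane be z = a·x + b·y + c.
BH-2−BH-1: −92a − 105b = 20.8;  BH-3−BH-1: 16a + 622b = −115.6.
Solving gives a = −0.01439579, b = −0.18548178.
Then c = 790.5 − a·671608 − b·6341019 = 1186602.32.
At (670860, 6340617): z = −9657.6 − 1176068.9 + 1186602.32 = 875.8 m.

876 m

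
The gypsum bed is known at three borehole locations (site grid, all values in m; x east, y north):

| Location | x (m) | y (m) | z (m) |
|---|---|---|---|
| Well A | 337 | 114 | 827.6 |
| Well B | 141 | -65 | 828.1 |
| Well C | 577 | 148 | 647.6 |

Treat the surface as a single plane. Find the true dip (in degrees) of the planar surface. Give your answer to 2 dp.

52.72°

Let the plane be z = a·x + b·y + c.
Well B−Well A: −196a − 179b = 0.5;  Well C−Well A: 240a + 34b = −180.
Solving gives a = −0.88723, b = 0.96870.
Gradient magnitude |∇z| = √(a² + b²) = √(0.78718 + 0.93838) = 1.31361.
True dip = arctan(1.31361) = 52.72°, dipping toward SE (azimuth ≈ 138°).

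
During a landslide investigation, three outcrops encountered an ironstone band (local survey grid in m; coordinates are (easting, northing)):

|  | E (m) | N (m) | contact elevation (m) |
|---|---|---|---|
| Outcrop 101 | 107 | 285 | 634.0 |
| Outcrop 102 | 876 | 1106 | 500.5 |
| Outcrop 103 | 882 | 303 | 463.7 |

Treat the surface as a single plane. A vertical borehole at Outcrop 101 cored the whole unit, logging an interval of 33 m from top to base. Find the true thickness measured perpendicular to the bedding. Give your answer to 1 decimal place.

Two edge vectors: Outcrop 101→Outcrop 102 = (769, 821, -133.5), Outcrop 101→Outcrop 103 = (775, 18, -170.3).
Normal n = (Outcrop 101→Outcrop 102) × (Outcrop 101→Outcrop 103) = (-137413.3, 27498.2, -622433).
So ∂z/∂E = −n_x/n_z = −0.22077 and ∂z/∂N = −n_y/n_z = 0.04418.
|∇z| = √(a²+b²) = 0.22514, so dip δ = arctan(0.22514) = 12.69°.
True thickness = vertical thickness × cos δ = 33 × cos 12.69° = 32.2 m.

32.2 m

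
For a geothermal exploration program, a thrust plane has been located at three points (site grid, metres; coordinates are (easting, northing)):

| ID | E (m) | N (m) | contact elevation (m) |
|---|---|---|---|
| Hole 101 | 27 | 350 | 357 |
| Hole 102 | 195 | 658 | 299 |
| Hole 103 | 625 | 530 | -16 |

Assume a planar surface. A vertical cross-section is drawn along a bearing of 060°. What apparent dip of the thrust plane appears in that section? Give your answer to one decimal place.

Two edge vectors: Hole 101→Hole 102 = (168, 308, -58), Hole 101→Hole 103 = (598, 180, -373).
Normal n = (Hole 101→Hole 102) × (Hole 101→Hole 103) = (-104444, 27980, -153944).
So ∂z/∂E = −n_x/n_z = −0.67845 and ∂z/∂N = −n_y/n_z = 0.18175.
Unit vector along 060° is (sin 60°, cos 60°) = (0.8660, 0.5000).
Slope in that direction = a·(0.8660) + b·(0.5000) = −0.49668.
Apparent dip = arctan|0.49668| = 26.4° (true dip is 35.1°, so apparent ≤ true as expected).

26.4°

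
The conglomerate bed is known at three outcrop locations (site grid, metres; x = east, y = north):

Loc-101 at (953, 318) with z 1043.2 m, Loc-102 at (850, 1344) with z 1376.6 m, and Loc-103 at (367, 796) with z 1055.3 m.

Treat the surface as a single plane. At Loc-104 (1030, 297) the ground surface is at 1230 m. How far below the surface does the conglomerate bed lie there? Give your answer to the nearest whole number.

Let the plane be z = a·x + b·y + c.
Loc-102−Loc-101: −103a + 1026b = 333.4;  Loc-103−Loc-101: −586a + 478b = 12.1.
Solving gives a = 0.26621, b = 0.35168.
Then c = 1043.2 − a·953 − b·318 = 677.67.
At (1030, 297): z_contact = 274.2 + 104.4 + 677.67 = 1056.3 m.
Depth below ground = 1230 − 1056.3 = 174 m.

174 m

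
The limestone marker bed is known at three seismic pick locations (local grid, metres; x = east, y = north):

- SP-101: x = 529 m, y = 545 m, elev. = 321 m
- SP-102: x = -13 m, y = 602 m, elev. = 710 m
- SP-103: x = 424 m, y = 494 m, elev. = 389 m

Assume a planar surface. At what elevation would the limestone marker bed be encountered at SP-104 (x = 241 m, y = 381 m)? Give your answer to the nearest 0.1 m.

504.7 m

Two edge vectors: SP-101→SP-102 = (-542, 57, 389), SP-101→SP-103 = (-105, -51, 68).
Normal n = (SP-101→SP-102) × (SP-101→SP-103) = (23715, -3989, 33627).
So ∂z/∂x = −n_x/n_z = −0.70524 and ∂z/∂y = −n_y/n_z = 0.11862.
Intercept c from SP-101: 321 + 373.07 − 64.65 = 629.42.
At (241, 381): z = −170.0 + 45.2 + 629.42 = 504.7 m.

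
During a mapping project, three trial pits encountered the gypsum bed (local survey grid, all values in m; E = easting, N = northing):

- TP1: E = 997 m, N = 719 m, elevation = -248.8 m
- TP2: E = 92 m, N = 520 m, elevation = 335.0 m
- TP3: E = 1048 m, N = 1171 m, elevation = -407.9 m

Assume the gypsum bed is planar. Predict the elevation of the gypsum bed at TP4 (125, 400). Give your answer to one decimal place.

350.1 m

Let the plane be z = a·E + b·N + c.
TP2−TP1: −905a − 199b = 583.8;  TP3−TP1: 51a + 452b = −159.1.
Solving gives a = −0.582127, b = −0.286309.
Then c = -248.8 − a·997 − b·719 = 537.44.
At (125, 400): z = −72.8 − 114.5 + 537.44 = 350.1 m.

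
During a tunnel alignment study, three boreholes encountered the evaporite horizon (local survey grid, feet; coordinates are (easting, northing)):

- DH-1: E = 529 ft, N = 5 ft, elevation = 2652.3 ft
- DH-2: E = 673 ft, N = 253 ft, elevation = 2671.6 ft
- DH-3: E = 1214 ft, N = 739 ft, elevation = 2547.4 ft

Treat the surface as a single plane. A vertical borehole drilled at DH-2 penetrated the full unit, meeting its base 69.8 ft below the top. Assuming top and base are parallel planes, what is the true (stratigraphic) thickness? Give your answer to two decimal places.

55.41 ft

Let the plane be z = a·E + b·N + c.
DH-2−DH-1: 144a + 248b = 19.3;  DH-3−DH-1: 685a + 734b = −104.9.
Solving gives a = −0.62603, b = 0.44133.
|∇z| = √(a²+b²) = 0.76596, so dip δ = arctan(0.76596) = 37.45°.
True thickness = vertical thickness × cos δ = 69.8 × cos 37.45° = 55.41 ft.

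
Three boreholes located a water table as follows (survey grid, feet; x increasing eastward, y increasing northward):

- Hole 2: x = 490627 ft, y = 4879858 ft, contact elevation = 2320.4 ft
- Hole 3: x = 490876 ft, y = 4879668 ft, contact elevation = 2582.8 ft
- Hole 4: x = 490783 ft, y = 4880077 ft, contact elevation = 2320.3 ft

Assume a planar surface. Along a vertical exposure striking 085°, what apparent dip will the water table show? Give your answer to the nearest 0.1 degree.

32.5°

Let the plane be z = a·x + b·y + c.
Hole 3−Hole 2: 249a − 190b = 262.4;  Hole 4−Hole 2: 156a + 219b = −0.1.
Solving gives a = 0.68250, b = −0.48662.
Unit vector along 085° is (sin 85°, cos 85°) = (0.9962, 0.0872).
Slope in that direction = a·(0.9962) + b·(0.0872) = 0.63749.
Apparent dip = arctan|0.63749| = 32.5° (true dip is 40.0°, so apparent ≤ true as expected).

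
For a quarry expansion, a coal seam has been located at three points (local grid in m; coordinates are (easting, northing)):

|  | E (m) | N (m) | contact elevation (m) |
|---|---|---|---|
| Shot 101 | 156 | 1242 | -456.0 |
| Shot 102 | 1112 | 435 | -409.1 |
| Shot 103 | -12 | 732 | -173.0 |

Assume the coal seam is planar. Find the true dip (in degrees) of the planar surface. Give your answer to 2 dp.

Let the plane be z = a·E + b·N + c.
Shot 102−Shot 101: 956a − 807b = 46.9;  Shot 103−Shot 101: −168a − 510b = 283.
Solving gives a = −0.32812, b = −0.44682.
Gradient magnitude |∇z| = √(a² + b²) = √(0.10766 + 0.19964) = 0.55435.
True dip = arctan(0.55435) = 29.00°, dipping toward NE (azimuth ≈ 036°).

29.00°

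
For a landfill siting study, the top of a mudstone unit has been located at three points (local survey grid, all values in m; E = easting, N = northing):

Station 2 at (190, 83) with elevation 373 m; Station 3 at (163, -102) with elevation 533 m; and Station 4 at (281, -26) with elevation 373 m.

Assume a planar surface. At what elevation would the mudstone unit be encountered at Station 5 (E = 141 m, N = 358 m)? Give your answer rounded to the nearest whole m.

Two edge vectors: Station 2→Station 3 = (-27, -185, 160), Station 2→Station 4 = (91, -109, 0).
Normal n = (Station 2→Station 3) × (Station 2→Station 4) = (17440, 14560, 19778).
So ∂z/∂E = −n_x/n_z = −0.88179 and ∂z/∂N = −n_y/n_z = −0.73617.
Intercept c from Station 2: 373 + 167.54 + 61.10 = 601.64.
At (141, 358): z = −124.3 − 263.5 + 601.64 = 213.8 m.

214 m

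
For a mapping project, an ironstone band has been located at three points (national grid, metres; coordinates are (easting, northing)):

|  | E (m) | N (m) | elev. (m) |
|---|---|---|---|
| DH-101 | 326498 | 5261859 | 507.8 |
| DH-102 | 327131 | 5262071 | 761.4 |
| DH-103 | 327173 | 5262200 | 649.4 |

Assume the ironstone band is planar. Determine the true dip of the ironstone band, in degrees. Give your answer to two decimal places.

53.74°

Let the plane be z = a·E + b·N + c.
DH-102−DH-101: 633a + 212b = 253.6;  DH-103−DH-101: 675a + 341b = 141.6.
Solving gives a = 0.77603, b = −1.12088.
Gradient magnitude |∇z| = √(a² + b²) = √(0.60222 + 1.25637) = 1.36330.
True dip = arctan(1.36330) = 53.74°, dipping toward NW (azimuth ≈ 325°).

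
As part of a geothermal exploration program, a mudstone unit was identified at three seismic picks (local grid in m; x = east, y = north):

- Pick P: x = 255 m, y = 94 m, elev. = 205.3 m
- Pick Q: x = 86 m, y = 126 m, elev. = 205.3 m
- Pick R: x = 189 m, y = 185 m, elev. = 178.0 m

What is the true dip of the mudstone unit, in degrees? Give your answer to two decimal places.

19.49°

Let the plane be z = a·x + b·y + c.
Pick Q−Pick P: −169a + 32b = 0;  Pick R−Pick P: −66a + 91b = −27.3.
Solving gives a = −0.06585, b = −0.34776.
Gradient magnitude |∇z| = √(a² + b²) = √(0.00434 + 0.12094) = 0.35394.
True dip = arctan(0.35394) = 19.49°, dipping toward N (azimuth ≈ 011°).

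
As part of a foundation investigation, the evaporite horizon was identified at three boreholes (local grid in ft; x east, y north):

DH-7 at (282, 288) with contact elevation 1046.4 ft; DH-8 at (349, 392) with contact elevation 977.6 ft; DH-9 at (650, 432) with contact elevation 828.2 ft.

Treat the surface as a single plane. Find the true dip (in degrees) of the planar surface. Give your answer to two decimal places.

Let the plane be z = a·x + b·y + c.
DH-8−DH-7: 67a + 104b = −68.8;  DH-9−DH-7: 368a + 144b = −218.2.
Solving gives a = −0.44667, b = −0.37378.
Gradient magnitude |∇z| = √(a² + b²) = √(0.19952 + 0.13971) = 0.58243.
True dip = arctan(0.58243) = 30.22°, dipping toward NE (azimuth ≈ 050°).

30.22°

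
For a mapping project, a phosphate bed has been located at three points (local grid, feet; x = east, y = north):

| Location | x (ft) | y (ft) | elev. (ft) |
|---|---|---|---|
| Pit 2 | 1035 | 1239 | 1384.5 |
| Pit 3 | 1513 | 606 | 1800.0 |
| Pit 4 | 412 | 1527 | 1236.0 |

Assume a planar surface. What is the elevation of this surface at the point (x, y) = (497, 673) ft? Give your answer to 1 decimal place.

1852.5 ft

Two edge vectors: Pit 2→Pit 3 = (478, -633, 415.5), Pit 2→Pit 4 = (-623, 288, -148.5).
Normal n = (Pit 2→Pit 3) × (Pit 2→Pit 4) = (-25663.5, -187873.5, -256695).
So ∂z/∂x = −n_x/n_z = −0.099977 and ∂z/∂y = −n_y/n_z = −0.731894.
Intercept c from Pit 2: 1384.5 + 103.48 + 906.82 = 2394.79.
At (497, 673): z = −49.7 − 492.6 + 2394.79 = 1852.5 ft.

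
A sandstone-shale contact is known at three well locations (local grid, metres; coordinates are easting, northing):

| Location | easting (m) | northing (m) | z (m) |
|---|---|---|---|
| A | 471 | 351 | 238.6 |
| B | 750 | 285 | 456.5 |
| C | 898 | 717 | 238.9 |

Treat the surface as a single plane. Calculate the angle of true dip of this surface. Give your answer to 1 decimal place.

43.2°

Let the plane be z = a·easting + b·northing + c.
B−A: 279a − 66b = 217.9;  C−A: 427a + 366b = 0.3.
Solving gives a = 0.61223, b = −0.71345.
Gradient magnitude |∇z| = √(a² + b²) = √(0.37483 + 0.50901) = 0.94013.
True dip = arctan(0.94013) = 43.2°, dipping toward NW (azimuth ≈ 319°).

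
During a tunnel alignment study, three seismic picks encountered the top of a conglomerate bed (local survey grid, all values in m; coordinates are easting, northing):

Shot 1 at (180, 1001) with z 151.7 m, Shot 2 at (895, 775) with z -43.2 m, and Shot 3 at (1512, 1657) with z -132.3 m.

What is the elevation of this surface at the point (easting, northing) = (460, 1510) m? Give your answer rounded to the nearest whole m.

Two edge vectors: Shot 1→Shot 2 = (715, -226, -194.9), Shot 1→Shot 3 = (1332, 656, -284).
Normal n = (Shot 1→Shot 2) × (Shot 1→Shot 3) = (192038.4, -56546.8, 770072).
So ∂z/∂easting = −n_x/n_z = −0.24938 and ∂z/∂northing = −n_y/n_z = 0.07343.
Intercept c from Shot 1: 151.7 + 44.89 − 73.50 = 123.08.
At (460, 1510): z = −114.7 + 110.9 + 123.08 = 119.3 m.

119 m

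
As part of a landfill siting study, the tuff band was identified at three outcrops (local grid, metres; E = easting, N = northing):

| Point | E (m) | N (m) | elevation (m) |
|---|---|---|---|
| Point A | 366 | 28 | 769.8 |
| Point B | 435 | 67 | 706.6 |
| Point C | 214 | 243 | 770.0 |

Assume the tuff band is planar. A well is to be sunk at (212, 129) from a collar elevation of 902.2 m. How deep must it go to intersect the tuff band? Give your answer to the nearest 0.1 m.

Two edge vectors: Point A→Point B = (69, 39, -63.2), Point A→Point C = (-152, 215, 0.2).
Normal n = (Point A→Point B) × (Point A→Point C) = (13595.8, 9592.6, 20763).
So ∂z/∂E = −n_x/n_z = −0.65481 and ∂z/∂N = −n_y/n_z = −0.46200.
Intercept c from Point A: 769.8 + 239.66 + 12.94 = 1022.40.
At (212, 129): z_contact = −138.82 − 59.60 + 1022.40 = 823.98 m.
Depth below ground = 902.2 − 823.98 = 78.2 m.

78.2 m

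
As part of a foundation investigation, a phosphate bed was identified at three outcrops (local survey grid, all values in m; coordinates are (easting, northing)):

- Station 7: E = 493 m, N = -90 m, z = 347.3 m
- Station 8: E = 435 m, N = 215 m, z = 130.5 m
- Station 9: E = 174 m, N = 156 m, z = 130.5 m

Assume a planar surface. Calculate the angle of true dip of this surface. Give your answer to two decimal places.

Let the plane be z = a·E + b·N + c.
Station 8−Station 7: −58a + 305b = −216.8;  Station 9−Station 7: −319a + 246b = −216.8.
Solving gives a = 0.15406, b = −0.68152.
Gradient magnitude |∇z| = √(a² + b²) = √(0.02373 + 0.46447) = 0.69872.
True dip = arctan(0.69872) = 34.94°, dipping toward NNW (azimuth ≈ 347°).

34.94°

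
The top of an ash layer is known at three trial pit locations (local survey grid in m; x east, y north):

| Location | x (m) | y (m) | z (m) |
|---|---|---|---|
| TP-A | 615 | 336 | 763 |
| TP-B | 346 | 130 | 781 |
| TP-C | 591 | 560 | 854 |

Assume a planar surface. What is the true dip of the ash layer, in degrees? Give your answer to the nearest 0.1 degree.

Let the plane be z = a·x + b·y + c.
TP-B−TP-A: −269a − 206b = 18;  TP-C−TP-A: −24a + 224b = 91.
Solving gives a = −0.34936, b = 0.36882.
Gradient magnitude |∇z| = √(a² + b²) = √(0.12205 + 0.13603) = 0.50801.
True dip = arctan(0.50801) = 26.9°, dipping toward SE (azimuth ≈ 137°).

26.9°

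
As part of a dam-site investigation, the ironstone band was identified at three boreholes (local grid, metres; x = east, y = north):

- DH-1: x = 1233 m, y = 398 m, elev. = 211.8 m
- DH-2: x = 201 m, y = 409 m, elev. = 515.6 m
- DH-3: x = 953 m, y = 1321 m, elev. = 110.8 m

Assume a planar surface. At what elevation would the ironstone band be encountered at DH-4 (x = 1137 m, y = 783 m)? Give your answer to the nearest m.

Let the plane be z = a·x + b·y + c.
DH-2−DH-1: −1032a + 11b = 303.8;  DH-3−DH-1: −280a + 923b = −101.
Solving gives a = −0.29650, b = −0.19937.
Then c = 211.8 − a·1233 − b·398 = 656.74.
At (1137, 783): z = −337.1 − 156.1 + 656.74 = 163.5 m.

164 m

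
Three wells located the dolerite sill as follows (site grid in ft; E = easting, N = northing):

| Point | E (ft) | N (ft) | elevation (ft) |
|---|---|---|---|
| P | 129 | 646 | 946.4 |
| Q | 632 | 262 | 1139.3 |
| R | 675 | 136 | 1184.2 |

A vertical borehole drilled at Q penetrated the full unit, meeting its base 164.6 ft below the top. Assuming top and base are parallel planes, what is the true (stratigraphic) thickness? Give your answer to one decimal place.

Two edge vectors: P→Q = (503, -384, 192.9), P→R = (546, -510, 237.8).
Normal n = (P→Q) × (P→R) = (7063.8, -14290, -46866).
So ∂z/∂E = −n_x/n_z = 0.15072 and ∂z/∂N = −n_y/n_z = −0.30491.
|∇z| = √(a²+b²) = 0.34013, so dip δ = arctan(0.34013) = 18.78°.
True thickness = vertical thickness × cos δ = 164.6 × cos 18.78° = 155.8 ft.

155.8 ft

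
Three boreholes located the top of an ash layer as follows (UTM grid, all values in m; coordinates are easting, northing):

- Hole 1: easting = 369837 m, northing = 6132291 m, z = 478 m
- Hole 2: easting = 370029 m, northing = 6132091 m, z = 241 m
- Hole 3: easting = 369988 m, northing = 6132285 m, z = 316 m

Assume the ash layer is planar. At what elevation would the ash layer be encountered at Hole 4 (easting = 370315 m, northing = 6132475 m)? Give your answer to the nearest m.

Let the plane be z = a·easting + b·northing + c.
Hole 2−Hole 1: 192a − 200b = −237;  Hole 3−Hole 1: 151a − 6b = −162.
Solving gives a = −1.06644175, b = 0.16121592.
Then c = 478 − a·369837 − b·6132291 = −593735.31.
At (370315, 6132475): z = −394919.4 + 988652.6 − 593735.31 = -2.1 m.

-2 m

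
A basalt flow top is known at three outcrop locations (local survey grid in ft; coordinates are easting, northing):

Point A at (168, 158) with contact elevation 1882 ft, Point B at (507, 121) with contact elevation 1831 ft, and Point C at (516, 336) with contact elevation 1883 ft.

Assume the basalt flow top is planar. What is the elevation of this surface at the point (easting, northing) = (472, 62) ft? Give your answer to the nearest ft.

Two edge vectors: Point A→Point B = (339, -37, -51), Point A→Point C = (348, 178, 1).
Normal n = (Point A→Point B) × (Point A→Point C) = (9041, -18087, 73218).
So ∂z/∂easting = −n_x/n_z = −0.12348 and ∂z/∂northing = −n_y/n_z = 0.24703.
Intercept c from Point A: 1882 + 20.74 − 39.03 = 1863.71.
At (472, 62): z = −58.3 + 15.3 + 1863.71 = 1820.7 ft.

1821 ft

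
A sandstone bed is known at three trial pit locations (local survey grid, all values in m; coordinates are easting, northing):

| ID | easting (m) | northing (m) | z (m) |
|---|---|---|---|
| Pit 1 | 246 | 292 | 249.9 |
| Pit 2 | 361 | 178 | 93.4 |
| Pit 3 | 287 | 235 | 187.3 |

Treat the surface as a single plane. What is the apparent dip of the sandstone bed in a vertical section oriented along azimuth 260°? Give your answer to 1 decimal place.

40.8°

Two edge vectors: Pit 1→Pit 2 = (115, -114, -156.5), Pit 1→Pit 3 = (41, -57, -62.6).
Normal n = (Pit 1→Pit 2) × (Pit 1→Pit 3) = (-1784.1, 782.5, -1881).
So ∂z/∂easting = −n_x/n_z = −0.94848 and ∂z/∂northing = −n_y/n_z = 0.41600.
Unit vector along 260° is (sin 260°, cos 260°) = (-0.9848, -0.1736).
Slope in that direction = a·(-0.9848) + b·(-0.1736) = 0.86184.
Apparent dip = arctan|0.86184| = 40.8° (true dip is 46.0°, so apparent ≤ true as expected).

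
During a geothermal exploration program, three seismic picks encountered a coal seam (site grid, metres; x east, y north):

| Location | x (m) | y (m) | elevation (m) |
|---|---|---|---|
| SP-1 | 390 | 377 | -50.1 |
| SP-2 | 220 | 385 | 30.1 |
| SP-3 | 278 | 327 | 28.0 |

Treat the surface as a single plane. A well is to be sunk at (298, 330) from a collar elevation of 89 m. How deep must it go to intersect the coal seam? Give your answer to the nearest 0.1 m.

72.2 m

Two edge vectors: SP-1→SP-2 = (-170, 8, 80.2), SP-1→SP-3 = (-112, -50, 78.1).
Normal n = (SP-1→SP-2) × (SP-1→SP-3) = (4634.8, 4294.6, 9396).
So ∂z/∂x = −n_x/n_z = −0.49327 and ∂z/∂y = −n_y/n_z = −0.45707.
Intercept c from SP-1: -50.1 + 192.38 + 172.31 = 314.59.
At (298, 330): z_contact = −147.00 − 150.83 + 314.59 = 16.76 m.
Depth below ground = 89 − 16.76 = 72.2 m.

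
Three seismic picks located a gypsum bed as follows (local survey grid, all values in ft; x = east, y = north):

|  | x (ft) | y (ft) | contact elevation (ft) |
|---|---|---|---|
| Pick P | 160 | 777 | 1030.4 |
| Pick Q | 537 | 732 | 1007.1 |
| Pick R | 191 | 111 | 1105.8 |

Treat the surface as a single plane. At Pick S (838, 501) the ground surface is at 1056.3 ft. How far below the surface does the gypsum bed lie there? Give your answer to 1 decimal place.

45.0 ft

Let the plane be z = a·x + b·y + c.
Pick Q−Pick P: 377a − 45b = −23.3;  Pick R−Pick P: 31a − 666b = 75.4.
Solving gives a = −0.07574, b = −0.11674.
Then c = 1030.4 − a·160 − b·777 = 1133.22.
At (838, 501): z_contact = −63.47 − 58.49 + 1133.22 = 1011.27 ft.
Depth below ground = 1056.3 − 1011.27 = 45.0 ft.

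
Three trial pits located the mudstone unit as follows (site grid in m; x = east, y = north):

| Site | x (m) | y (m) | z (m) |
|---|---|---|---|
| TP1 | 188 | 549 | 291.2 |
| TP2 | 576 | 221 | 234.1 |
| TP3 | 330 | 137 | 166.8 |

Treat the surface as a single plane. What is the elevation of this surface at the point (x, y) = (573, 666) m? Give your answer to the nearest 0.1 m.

Let the plane be z = a·x + b·y + c.
TP2−TP1: 388a − 328b = −57.1;  TP3−TP1: 142a − 412b = −124.4.
Solving gives a = 0.15252, b = 0.35451.
Then c = 291.2 − a·188 − b·549 = 67.90.
At (573, 666): z = 87.4 + 236.1 + 67.90 = 391.4 m.

391.4 m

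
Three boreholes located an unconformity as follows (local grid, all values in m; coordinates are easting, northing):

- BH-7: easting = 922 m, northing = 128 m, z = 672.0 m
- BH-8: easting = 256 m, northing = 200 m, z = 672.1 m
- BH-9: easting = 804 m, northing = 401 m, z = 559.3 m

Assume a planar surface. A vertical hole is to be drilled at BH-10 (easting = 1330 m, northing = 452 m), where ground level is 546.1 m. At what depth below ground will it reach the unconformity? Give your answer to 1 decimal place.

33.6 m

Let the plane be z = a·easting + b·northing + c.
BH-8−BH-7: −666a + 72b = 0.1;  BH-9−BH-7: −118a + 273b = −112.7.
Solving gives a = −0.046974, b = −0.433124.
Then c = 672 − a·922 − b·128 = 770.75.
At (1330, 452): z_contact = −62.48 − 195.77 + 770.75 = 512.50 m.
Depth below ground = 546.1 − 512.50 = 33.6 m.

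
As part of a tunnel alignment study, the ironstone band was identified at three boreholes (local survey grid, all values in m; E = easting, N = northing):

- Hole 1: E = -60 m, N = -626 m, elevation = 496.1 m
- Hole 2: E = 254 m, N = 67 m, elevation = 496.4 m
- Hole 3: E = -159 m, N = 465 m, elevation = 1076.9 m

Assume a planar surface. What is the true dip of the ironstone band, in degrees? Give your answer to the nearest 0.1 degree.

Let the plane be z = a·E + b·N + c.
Hole 2−Hole 1: 314a + 693b = 0.3;  Hole 3−Hole 1: −99a + 1091b = 580.8.
Solving gives a = −0.97808, b = 0.44360.
Gradient magnitude |∇z| = √(a² + b²) = √(0.95664 + 0.19678) = 1.07397.
True dip = arctan(1.07397) = 47.0°, dipping toward ESE (azimuth ≈ 114°).

47.0°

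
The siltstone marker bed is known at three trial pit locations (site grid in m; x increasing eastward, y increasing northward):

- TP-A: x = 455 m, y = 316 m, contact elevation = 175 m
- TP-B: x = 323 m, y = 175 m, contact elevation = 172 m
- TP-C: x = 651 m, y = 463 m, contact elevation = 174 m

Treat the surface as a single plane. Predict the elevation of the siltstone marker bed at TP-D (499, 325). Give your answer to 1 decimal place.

Let the plane be z = a·x + b·y + c.
TP-B−TP-A: −132a − 141b = −3;  TP-C−TP-A: 196a + 147b = −1.
Solving gives a = −0.07070, b = 0.08746.
Then c = 175 − a·455 − b·316 = 179.53.
At (499, 325): z = −35.3 + 28.4 + 179.53 = 172.7 m.

172.7 m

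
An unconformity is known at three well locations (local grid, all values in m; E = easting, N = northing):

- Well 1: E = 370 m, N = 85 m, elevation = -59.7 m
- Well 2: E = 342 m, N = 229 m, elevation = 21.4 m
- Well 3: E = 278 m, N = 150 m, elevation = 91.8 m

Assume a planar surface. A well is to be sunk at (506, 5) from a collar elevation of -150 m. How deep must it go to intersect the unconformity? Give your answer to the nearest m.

129 m

Two edge vectors: Well 1→Well 2 = (-28, 144, 81.1), Well 1→Well 3 = (-92, 65, 151.5).
Normal n = (Well 1→Well 2) × (Well 1→Well 3) = (16544.5, -3219.2, 11428).
So ∂z/∂E = −n_x/n_z = −1.44772 and ∂z/∂N = −n_y/n_z = 0.28169.
Intercept c from Well 1: -59.7 + 535.65 − 23.94 = 452.01.
At (506, 5): z_contact = −732.5 + 1.4 + 452.01 = -279.1 m.
Depth below ground = -150 − (-279.1) = 129 m.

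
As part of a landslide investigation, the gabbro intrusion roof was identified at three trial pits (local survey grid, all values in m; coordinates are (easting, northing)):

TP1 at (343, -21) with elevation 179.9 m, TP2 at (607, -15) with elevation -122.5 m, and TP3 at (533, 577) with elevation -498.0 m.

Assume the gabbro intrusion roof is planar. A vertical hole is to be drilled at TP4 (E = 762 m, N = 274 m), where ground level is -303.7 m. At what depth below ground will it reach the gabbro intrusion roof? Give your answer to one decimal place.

217.7 m

Two edge vectors: TP1→TP2 = (264, 6, -302.4), TP1→TP3 = (190, 598, -677.9).
Normal n = (TP1→TP2) × (TP1→TP3) = (176767.8, 121509.6, 156732).
So ∂z/∂E = −n_x/n_z = −1.12783 and ∂z/∂N = −n_y/n_z = −0.77527.
Intercept c from TP1: 179.9 + 386.85 − 16.28 = 550.47.
At (762, 274): z_contact = −859.41 − 212.42 + 550.47 = -521.37 m.
Depth below ground = -303.7 − (-521.37) = 217.7 m.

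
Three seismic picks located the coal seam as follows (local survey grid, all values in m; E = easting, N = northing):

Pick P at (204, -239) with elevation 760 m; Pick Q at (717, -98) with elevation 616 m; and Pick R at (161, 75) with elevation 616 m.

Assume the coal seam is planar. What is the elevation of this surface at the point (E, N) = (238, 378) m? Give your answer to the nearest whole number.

Let the plane be z = a·E + b·N + c.
Pick Q−Pick P: 513a + 141b = −144;  Pick R−Pick P: −43a + 314b = −144.
Solving gives a = −0.14904, b = −0.47901.
Then c = 760 − a·204 − b·-239 = 675.92.
At (238, 378): z = −35.5 − 181.1 + 675.92 = 459.4 m.

459 m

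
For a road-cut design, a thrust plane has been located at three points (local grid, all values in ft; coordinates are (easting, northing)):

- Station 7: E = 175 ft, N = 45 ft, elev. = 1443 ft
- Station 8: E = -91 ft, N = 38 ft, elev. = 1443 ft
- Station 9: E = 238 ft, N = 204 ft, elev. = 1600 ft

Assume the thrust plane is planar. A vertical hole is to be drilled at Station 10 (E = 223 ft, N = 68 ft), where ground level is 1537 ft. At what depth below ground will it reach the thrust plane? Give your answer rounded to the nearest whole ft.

Let the plane be z = a·E + b·N + c.
Station 8−Station 7: −266a − 7b = 0;  Station 9−Station 7: 63a + 159b = 157.
Solving gives a = −0.02626, b = 0.99783.
Then c = 1443 − a·175 − b·45 = 1402.69.
At (223, 68): z_contact = −5.9 + 67.9 + 1402.69 = 1464.7 ft.
Depth below ground = 1537 − 1464.7 = 72 ft.

72 ft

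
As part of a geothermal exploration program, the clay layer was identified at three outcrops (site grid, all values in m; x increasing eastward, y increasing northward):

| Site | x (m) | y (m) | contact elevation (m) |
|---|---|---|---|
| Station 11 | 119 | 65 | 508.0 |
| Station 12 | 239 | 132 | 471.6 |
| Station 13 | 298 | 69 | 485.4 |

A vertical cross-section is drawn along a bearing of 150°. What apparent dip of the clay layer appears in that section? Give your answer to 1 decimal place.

12.8°

Let the plane be z = a·x + b·y + c.
Station 12−Station 11: 120a + 67b = −36.4;  Station 13−Station 11: 179a + 4b = −22.6.
Solving gives a = −0.11887, b = −0.33037.
Unit vector along 150° is (sin 150°, cos 150°) = (0.5000, -0.8660).
Slope in that direction = a·(0.5000) + b·(-0.8660) = 0.22668.
Apparent dip = arctan|0.22668| = 12.8° (true dip is 19.3°, so apparent ≤ true as expected).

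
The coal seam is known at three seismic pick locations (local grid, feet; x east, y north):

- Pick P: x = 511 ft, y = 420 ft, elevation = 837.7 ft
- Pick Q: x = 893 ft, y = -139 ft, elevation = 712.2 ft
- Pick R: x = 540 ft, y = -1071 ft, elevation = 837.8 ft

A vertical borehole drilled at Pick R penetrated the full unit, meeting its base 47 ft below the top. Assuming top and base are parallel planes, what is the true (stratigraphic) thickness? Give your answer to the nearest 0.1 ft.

Two edge vectors: Pick P→Pick Q = (382, -559, -125.5), Pick P→Pick R = (29, -1491, 0.1).
Normal n = (Pick P→Pick Q) × (Pick P→Pick R) = (-187176.4, -3677.7, -553351).
So ∂z/∂x = −n_x/n_z = −0.33826 and ∂z/∂y = −n_y/n_z = −0.00665.
|∇z| = √(a²+b²) = 0.33833, so dip δ = arctan(0.33833) = 18.69°.
True thickness = vertical thickness × cos δ = 47 × cos 18.69° = 44.5 ft.

44.5 ft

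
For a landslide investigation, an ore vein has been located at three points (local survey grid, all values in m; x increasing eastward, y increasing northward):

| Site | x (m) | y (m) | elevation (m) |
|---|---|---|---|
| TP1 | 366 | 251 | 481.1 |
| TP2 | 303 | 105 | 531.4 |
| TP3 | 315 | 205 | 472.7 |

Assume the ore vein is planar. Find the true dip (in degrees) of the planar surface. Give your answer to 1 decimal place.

Two edge vectors: TP1→TP2 = (-63, -146, 50.3), TP1→TP3 = (-51, -46, -8.4).
Normal n = (TP1→TP2) × (TP1→TP3) = (3540.2, -3094.5, -4548).
So ∂z/∂x = −n_x/n_z = 0.77841 and ∂z/∂y = −n_y/n_z = −0.68041.
Gradient magnitude |∇z| = √(a² + b²) = √(0.60592 + 0.46296) = 1.03386.
True dip = arctan(1.03386) = 46.0°, dipping toward NW (azimuth ≈ 311°).

46.0°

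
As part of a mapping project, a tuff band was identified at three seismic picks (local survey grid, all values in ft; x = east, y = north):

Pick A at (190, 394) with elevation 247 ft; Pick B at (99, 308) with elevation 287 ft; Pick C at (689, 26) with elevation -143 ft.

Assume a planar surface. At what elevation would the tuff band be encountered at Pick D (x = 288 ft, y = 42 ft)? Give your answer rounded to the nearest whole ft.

114 ft

Two edge vectors: Pick A→Pick B = (-91, -86, 40), Pick A→Pick C = (499, -368, -390).
Normal n = (Pick A→Pick B) × (Pick A→Pick C) = (48260, -15530, 76402).
So ∂z/∂x = −n_x/n_z = −0.63166 and ∂z/∂y = −n_y/n_z = 0.20327.
Intercept c from Pick A: 247 + 120.02 − 80.09 = 286.93.
At (288, 42): z = −181.9 + 8.5 + 286.93 = 113.5 ft.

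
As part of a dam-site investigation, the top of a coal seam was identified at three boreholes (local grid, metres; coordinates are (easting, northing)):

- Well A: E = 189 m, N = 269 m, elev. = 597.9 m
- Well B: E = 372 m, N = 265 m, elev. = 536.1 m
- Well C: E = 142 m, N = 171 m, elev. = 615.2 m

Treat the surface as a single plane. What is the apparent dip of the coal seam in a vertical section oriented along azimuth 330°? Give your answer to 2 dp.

8.90°

Let the plane be z = a·E + b·N + c.
Well B−Well A: 183a − 4b = −61.8;  Well C−Well A: −47a − 98b = 17.3.
Solving gives a = −0.33802, b = −0.01442.
Unit vector along 330° is (sin 330°, cos 330°) = (-0.5000, 0.8660).
Slope in that direction = a·(-0.5000) + b·(0.8660) = 0.15652.
Apparent dip = arctan|0.15652| = 8.90° (true dip is 18.7°, so apparent ≤ true as expected).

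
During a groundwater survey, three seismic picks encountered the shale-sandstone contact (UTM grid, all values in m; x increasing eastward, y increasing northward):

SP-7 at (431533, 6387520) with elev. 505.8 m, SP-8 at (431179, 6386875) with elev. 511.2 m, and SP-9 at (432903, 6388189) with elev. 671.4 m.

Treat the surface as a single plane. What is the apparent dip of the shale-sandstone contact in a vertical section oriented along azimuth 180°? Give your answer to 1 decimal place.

Two edge vectors: SP-7→SP-8 = (-354, -645, 5.4), SP-7→SP-9 = (1370, 669, 165.6).
Normal n = (SP-7→SP-8) × (SP-7→SP-9) = (-110424.6, 66020.4, 646824).
So ∂z/∂x = −n_x/n_z = 0.17072 and ∂z/∂y = −n_y/n_z = −0.10207.
Unit vector along 180° is (sin 180°, cos 180°) = (0.0000, -1.0000).
Slope in that direction = a·(0.0000) + b·(-1.0000) = 0.10207.
Apparent dip = arctan|0.10207| = 5.8° (true dip is 11.2°, so apparent ≤ true as expected).

5.8°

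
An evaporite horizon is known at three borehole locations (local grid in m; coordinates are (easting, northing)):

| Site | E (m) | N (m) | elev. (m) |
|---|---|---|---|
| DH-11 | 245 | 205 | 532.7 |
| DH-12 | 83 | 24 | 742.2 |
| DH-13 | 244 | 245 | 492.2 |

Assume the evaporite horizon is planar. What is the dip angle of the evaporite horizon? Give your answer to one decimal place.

45.8°

Let the plane be z = a·E + b·N + c.
DH-12−DH-11: −162a − 181b = 209.5;  DH-13−DH-11: −1a + 40b = −40.5.
Solving gives a = −0.15756, b = −1.01644.
Gradient magnitude |∇z| = √(a² + b²) = √(0.02482 + 1.03315) = 1.02858.
True dip = arctan(1.02858) = 45.8°, dipping toward N (azimuth ≈ 009°).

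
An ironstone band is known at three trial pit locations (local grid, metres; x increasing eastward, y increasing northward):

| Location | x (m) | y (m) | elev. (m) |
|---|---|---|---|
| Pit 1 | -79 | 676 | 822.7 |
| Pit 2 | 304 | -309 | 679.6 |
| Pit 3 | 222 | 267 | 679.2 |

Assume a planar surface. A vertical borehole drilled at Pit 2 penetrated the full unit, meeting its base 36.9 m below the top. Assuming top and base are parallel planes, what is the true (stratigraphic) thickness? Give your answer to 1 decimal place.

Let the plane be z = a·x + b·y + c.
Pit 2−Pit 1: 383a − 985b = −143.1;  Pit 3−Pit 1: 301a − 409b = −143.5.
Solving gives a = −0.59225, b = −0.08501.
|∇z| = √(a²+b²) = 0.59832, so dip δ = arctan(0.59832) = 30.89°.
True thickness = vertical thickness × cos δ = 36.9 × cos 30.89° = 31.7 m.

31.7 m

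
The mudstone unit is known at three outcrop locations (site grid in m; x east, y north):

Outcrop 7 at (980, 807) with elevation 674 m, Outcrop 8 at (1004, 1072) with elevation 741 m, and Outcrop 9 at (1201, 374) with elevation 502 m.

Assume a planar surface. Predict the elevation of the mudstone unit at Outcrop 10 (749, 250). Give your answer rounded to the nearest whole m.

577 m

Let the plane be z = a·x + b·y + c.
Outcrop 8−Outcrop 7: 24a + 265b = 67;  Outcrop 9−Outcrop 7: 221a − 433b = −172.
Solving gives a = −0.24028, b = 0.27459.
Then c = 674 − a·980 − b·807 = 687.88.
At (749, 250): z = −180.0 + 68.6 + 687.88 = 576.6 m.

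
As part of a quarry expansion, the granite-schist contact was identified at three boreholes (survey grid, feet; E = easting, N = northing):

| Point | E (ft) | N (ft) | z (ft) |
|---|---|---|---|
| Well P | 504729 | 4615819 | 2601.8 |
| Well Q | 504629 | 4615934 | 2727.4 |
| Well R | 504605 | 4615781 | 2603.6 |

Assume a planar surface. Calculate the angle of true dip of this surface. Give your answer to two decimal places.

41.86°

Two edge vectors: Well P→Well Q = (-100, 115, 125.6), Well P→Well R = (-124, -38, 1.8).
Normal n = (Well P→Well Q) × (Well P→Well R) = (4979.8, -15394.4, 18060).
So ∂z/∂E = −n_x/n_z = −0.27574 and ∂z/∂N = −n_y/n_z = 0.85240.
Gradient magnitude |∇z| = √(a² + b²) = √(0.07603 + 0.72659) = 0.89589.
True dip = arctan(0.89589) = 41.86°, dipping toward SSE (azimuth ≈ 162°).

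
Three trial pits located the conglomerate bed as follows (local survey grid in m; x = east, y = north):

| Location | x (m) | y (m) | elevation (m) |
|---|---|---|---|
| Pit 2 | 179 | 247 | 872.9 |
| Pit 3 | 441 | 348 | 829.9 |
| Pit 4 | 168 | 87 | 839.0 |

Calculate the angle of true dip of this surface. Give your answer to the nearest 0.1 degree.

18.8°

Let the plane be z = a·x + b·y + c.
Pit 3−Pit 2: 262a + 101b = −43;  Pit 4−Pit 2: −11a − 160b = −33.9.
Solving gives a = −0.25249, b = 0.22923.
Gradient magnitude |∇z| = √(a² + b²) = √(0.06375 + 0.05255) = 0.34103.
True dip = arctan(0.34103) = 18.8°, dipping toward SE (azimuth ≈ 132°).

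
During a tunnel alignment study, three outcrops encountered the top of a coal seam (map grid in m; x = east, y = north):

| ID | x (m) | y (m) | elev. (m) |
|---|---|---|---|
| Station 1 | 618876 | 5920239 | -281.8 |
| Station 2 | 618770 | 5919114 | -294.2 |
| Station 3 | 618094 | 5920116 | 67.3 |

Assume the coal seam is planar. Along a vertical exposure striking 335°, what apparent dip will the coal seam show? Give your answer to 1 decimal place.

13.6°

Let the plane be z = a·x + b·y + c.
Station 2−Station 1: −106a − 1125b = −12.4;  Station 3−Station 1: −782a − 123b = 349.1.
Solving gives a = −0.45489, b = 0.05388.
Unit vector along 335° is (sin 335°, cos 335°) = (-0.4226, 0.9063).
Slope in that direction = a·(-0.4226) + b·(0.9063) = 0.24108.
Apparent dip = arctan|0.24108| = 13.6° (true dip is 24.6°, so apparent ≤ true as expected).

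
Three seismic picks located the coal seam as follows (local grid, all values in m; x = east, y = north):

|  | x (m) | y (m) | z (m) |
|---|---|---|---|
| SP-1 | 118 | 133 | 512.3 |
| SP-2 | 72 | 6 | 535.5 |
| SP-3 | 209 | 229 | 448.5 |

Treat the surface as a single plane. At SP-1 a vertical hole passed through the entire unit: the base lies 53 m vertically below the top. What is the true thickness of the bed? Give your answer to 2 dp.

40.77 m

Let the plane be z = a·x + b·y + c.
SP-2−SP-1: −46a − 127b = 23.2;  SP-3−SP-1: 91a + 96b = −63.8.
Solving gives a = −0.82277, b = 0.11533.
|∇z| = √(a²+b²) = 0.83081, so dip δ = arctan(0.83081) = 39.72°.
True thickness = vertical thickness × cos δ = 53 × cos 39.72° = 40.77 m.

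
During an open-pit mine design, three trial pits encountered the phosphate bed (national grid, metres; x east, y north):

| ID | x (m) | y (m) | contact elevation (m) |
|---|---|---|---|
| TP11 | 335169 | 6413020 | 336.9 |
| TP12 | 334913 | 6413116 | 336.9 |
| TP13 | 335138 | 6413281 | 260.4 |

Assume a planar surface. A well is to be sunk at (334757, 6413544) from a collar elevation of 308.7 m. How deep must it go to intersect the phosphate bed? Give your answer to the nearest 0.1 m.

Let the plane be z = a·x + b·y + c.
TP12−TP11: −256a + 96b = 0;  TP13−TP11: −31a + 261b = −76.5.
Solving gives a = −0.115037594, b = −0.306766917.
Then c = 336.9 − a·335169 − b·6413020 = 2006196.31.
At (334757, 6413544): z_contact = −38509.64 − 1967463.12 + 2006196.31 = 223.55 m.
Depth below ground = 308.7 − 223.55 = 85.2 m.

85.2 m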